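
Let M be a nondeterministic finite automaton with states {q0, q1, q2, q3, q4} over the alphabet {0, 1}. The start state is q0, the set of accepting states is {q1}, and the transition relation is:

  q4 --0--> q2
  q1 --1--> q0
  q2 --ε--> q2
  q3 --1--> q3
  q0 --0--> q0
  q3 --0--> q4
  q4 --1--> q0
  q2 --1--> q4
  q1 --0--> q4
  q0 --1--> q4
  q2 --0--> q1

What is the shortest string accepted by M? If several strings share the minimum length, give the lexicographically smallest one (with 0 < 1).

100

A breadth-first search from q0 reaches an accepting state first via the path q0 → q4 → q2 → q1 on input 100.
No string of length < 3 is accepted (BFS exhausts all shorter strings without reaching an accepting state), and 100 is the lexicographically least accepting string of length 3.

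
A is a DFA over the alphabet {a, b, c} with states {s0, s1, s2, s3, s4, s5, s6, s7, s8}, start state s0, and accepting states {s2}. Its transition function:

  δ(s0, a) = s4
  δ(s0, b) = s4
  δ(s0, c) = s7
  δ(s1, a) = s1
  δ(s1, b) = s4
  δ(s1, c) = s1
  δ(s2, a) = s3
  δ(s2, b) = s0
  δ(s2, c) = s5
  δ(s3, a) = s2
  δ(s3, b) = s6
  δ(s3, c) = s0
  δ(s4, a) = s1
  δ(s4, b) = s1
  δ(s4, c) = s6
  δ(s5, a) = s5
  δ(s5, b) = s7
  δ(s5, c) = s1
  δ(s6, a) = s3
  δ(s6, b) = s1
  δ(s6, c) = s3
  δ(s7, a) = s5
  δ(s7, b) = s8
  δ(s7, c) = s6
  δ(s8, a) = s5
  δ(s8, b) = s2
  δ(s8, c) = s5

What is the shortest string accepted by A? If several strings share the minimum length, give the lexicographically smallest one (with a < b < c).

A breadth-first search from s0 reaches an accepting state first via the path s0 → s7 → s8 → s2 on input cbb.
No string of length < 3 is accepted (BFS exhausts all shorter strings without reaching an accepting state), and cbb is the lexicographically least accepting string of length 3.

cbb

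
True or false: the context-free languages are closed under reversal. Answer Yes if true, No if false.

Yes

Reversing the right-hand side of every production of a context-free grammar for L gives a context-free grammar for Lᴿ (induction on derivation length).
So the context-free languages are closed under reversal.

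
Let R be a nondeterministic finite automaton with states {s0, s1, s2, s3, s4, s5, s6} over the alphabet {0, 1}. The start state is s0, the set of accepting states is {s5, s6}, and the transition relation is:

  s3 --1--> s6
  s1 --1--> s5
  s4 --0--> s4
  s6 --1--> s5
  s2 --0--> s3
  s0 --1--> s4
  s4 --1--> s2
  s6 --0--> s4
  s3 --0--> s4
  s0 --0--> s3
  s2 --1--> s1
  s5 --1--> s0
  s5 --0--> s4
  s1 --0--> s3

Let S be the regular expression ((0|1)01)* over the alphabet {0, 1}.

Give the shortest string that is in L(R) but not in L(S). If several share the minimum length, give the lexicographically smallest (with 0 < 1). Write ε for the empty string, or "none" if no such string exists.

The string 01 is accepted by R but not by S.
No shorter string lies in the difference, and 01 is the lexicographically first length-2 string in L(R) \ L(S).

01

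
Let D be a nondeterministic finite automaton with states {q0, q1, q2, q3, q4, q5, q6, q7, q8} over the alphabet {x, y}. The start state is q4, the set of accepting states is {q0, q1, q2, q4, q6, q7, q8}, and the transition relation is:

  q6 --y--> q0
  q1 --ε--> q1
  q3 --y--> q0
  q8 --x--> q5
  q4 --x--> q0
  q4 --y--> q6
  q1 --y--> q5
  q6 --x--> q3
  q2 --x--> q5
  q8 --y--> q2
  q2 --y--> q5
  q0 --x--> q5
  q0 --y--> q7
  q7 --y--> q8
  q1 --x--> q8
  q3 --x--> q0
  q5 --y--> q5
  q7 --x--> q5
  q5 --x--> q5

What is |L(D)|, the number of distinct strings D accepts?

18

The useful subgraph on states {q0, q2, q3, q4, q6, q7, q8} is acyclic, so L(D) is finite; the longest accepting path visits 7 useful states, giving maximum string length 6.
Counting accepting paths from q4 by length: 1 of length 0, 2 of length 1, 2 of length 2, 4 of length 3, 4 of length 4, 3 of length 5, 2 of length 6. Total 18.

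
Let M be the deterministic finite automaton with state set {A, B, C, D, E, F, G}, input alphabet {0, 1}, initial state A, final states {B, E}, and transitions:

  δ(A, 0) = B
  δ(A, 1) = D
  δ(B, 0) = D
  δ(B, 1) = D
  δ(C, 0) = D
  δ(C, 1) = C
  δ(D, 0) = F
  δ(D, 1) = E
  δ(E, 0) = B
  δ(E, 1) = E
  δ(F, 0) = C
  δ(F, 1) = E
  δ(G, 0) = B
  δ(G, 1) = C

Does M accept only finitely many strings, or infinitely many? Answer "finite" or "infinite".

State B is reachable from the start and can reach an accepting state, and it lies on the cycle B → D → E → B.
Traversing that cycle any number of times yields accepted strings of unbounded length, so the language is infinite.

infinite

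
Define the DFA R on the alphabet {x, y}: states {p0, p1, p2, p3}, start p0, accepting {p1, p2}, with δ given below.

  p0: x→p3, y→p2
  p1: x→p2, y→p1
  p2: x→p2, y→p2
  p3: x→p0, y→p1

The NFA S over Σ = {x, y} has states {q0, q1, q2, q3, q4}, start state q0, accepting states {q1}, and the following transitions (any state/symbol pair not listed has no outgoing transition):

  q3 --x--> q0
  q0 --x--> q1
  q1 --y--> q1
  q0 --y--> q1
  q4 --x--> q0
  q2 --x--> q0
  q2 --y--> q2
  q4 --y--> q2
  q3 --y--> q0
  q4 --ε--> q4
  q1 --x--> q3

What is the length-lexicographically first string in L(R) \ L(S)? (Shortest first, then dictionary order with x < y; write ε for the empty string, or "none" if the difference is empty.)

The string yx is accepted by R but not by S.
No shorter string lies in the difference, and yx is the lexicographically first length-2 string in L(R) \ L(S).

yx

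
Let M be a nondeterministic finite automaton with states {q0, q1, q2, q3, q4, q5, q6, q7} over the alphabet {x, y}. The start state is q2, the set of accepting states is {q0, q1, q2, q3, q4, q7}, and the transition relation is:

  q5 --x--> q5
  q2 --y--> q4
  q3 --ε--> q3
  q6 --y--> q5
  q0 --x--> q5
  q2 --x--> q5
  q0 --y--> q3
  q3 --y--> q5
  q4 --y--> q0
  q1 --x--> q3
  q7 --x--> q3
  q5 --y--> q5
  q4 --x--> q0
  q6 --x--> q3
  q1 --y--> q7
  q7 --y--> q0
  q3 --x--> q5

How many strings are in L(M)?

6

The useful subgraph on states {q0, q2, q3, q4} is acyclic, so L(M) is finite; the longest accepting path visits 4 useful states, giving maximum string length 3.
Counting accepting paths from q2 by length: 1 of length 0, 1 of length 1, 2 of length 2, 2 of length 3. Total 6.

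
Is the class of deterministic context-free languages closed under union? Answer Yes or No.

{aⁿbⁿ : n≥0} and {aⁿb²ⁿ : n≥0} are each accepted by a deterministic PDA (push the a's; pop one per b, respectively one per two b's), but their union U is not. Suppose a DPDA M accepted U. Being deterministic, M has a single run on aⁿb²ⁿ, and since aⁿbⁿ ∈ U that run passes through an accepting configuration right after consuming the prefix aⁿbⁿ and then goes on to accept again after n more b's. Build an ordinary (nondeterministic) PDA M′ that simulates M on a's and b's and, at any moment when M is in an accepting state, may switch to a second mode in which it reads only c's, feeding each c to M as a b; M′ accepts when M does. Then M′ accepts aⁱbʲcᵏ (k≥1) exactly when both aⁱbʲ ∈ U and aⁱbʲ⁺ᵏ ∈ U, and checking the four cases (i=j or j=2i, combined with j+k=i or j+k=2i) leaves only i=j=k: so L(M′) ∩ a*b*c⁺ = {aⁿbⁿcⁿ : n≥1} would be context-free, which it is not (pumping lemma) — contradiction. (The union is an unambiguous CFL; it is determinism, not unambiguity, that fails.)

No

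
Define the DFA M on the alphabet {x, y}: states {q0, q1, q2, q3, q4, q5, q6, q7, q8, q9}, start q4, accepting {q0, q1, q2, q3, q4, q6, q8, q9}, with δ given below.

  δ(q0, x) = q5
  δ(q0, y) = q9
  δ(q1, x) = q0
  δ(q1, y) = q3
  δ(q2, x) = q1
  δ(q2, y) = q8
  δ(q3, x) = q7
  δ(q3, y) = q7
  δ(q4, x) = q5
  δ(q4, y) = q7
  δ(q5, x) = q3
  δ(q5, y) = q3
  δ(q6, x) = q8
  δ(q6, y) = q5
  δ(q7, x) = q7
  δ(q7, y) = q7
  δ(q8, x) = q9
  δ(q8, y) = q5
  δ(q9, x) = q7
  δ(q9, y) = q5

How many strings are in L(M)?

The useful subgraph on states {q3, q4, q5} is acyclic, so L(M) is finite; the longest accepting path visits 3 useful states, giving maximum string length 2.
Counting accepting paths from q4 by length: 1 of length 0, 2 of length 2. Total 3.

3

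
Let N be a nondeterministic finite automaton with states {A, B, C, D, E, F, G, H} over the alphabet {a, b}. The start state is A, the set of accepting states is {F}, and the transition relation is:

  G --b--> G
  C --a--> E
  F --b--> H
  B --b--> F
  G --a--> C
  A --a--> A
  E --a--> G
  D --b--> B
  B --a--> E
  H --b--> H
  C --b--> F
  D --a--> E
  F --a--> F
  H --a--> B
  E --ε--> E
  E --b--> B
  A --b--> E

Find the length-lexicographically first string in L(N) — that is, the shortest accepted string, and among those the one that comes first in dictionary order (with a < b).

A breadth-first search from A reaches an accepting state first via the path A → E → B → F on input bbb.
No string of length < 3 is accepted (BFS exhausts all shorter strings without reaching an accepting state), and bbb is the lexicographically least accepting string of length 3.

bbb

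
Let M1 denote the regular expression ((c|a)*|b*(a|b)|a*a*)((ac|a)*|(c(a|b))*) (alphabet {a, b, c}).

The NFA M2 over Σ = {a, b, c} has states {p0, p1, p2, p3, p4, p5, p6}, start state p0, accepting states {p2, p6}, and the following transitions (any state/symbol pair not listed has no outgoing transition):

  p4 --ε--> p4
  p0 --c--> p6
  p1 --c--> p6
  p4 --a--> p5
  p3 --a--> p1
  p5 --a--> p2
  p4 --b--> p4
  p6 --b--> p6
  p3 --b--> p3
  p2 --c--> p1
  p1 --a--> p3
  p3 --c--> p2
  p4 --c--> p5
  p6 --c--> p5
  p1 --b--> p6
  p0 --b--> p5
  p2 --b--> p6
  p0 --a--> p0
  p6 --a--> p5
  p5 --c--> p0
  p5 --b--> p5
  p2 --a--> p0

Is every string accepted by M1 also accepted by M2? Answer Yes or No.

The empty string ε is in L(M1) but not in L(M2).
So L(M1) ⊄ L(M2).

No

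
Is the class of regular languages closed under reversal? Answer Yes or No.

Yes

Reverse every transition of an NFA for L, make the old start state the unique accepting state, and add a fresh start state with ε-moves to the old accepting states; this NFA accepts Lᴿ.
So the regular languages are closed under reversal.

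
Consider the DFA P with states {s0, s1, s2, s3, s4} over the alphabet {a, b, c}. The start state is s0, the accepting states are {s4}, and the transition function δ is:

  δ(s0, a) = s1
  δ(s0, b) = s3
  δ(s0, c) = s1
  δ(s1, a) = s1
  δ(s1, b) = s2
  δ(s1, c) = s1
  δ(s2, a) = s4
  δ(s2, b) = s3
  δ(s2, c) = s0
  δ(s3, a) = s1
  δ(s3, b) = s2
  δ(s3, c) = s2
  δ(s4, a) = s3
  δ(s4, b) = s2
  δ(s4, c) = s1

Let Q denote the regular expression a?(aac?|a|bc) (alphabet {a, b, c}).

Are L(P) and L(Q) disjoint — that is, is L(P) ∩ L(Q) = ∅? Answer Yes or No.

Converting the expression Q to a DFA (subset construction, then merging equivalent states) gives the minimal DFA with states {q0, q1, q2, q3, q4, q5, q6}, start state q0, accepting states {q1, q4, q5, q6} and transitions q0: a→q1, b→q2, c→q3; q1: a→q4, b→q2, c→q3; q2: a→q3, b→q3, c→q5; q3: a→q3, b→q3, c→q3; q4: a→q6, b→q3, c→q5; q5: a→q3, b→q3, c→q3; q6: a→q3, b→q3, c→q5.
Exploring the product automaton P × Q from the start pair (s0, q0), following both machines on each input symbol, reaches 14 state pairs: (s0, q0), (s1, q1), (s3, q2), (s1, q3), (s1, q4), (s2, q2), (s2, q3), (s2, q5), (s1, q6), (s1, q5), (s4, q3), (s3, q3), (s0, q5), (s0, q3).
P accepts in {s4} and Q accepts in {q1, q4, q5, q6}; no reachable pair has both components accepting, so no string drives both machines to acceptance simultaneously and L(P) ∩ L(Q) = ∅.
So no string is accepted by both, and the intersection is empty.

Yes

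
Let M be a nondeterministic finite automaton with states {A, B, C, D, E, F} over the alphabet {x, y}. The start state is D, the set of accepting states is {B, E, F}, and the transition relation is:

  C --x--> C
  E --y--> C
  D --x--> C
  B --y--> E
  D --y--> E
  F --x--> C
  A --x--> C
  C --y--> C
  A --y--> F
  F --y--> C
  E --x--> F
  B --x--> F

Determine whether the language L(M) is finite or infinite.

The useful states (reachable from D and able to reach an accepting state) are {D, E, F}.
Restricted to these states the transition graph has no cycle, so every accepting path has bounded length and L is finite.

finite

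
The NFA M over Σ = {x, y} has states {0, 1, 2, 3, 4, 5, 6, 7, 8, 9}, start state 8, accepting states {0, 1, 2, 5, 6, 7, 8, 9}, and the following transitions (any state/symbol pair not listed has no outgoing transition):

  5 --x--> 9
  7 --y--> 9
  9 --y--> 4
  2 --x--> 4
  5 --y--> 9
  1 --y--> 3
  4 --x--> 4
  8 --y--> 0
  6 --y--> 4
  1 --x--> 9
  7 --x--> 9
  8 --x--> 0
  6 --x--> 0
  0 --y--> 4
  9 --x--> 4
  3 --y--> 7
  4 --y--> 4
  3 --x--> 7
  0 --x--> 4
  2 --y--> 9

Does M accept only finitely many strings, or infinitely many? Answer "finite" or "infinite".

finite

The useful states (reachable from 8 and able to reach an accepting state) are {0, 8}.
Restricted to these states the transition graph has no cycle, so every accepting path has bounded length and L is finite.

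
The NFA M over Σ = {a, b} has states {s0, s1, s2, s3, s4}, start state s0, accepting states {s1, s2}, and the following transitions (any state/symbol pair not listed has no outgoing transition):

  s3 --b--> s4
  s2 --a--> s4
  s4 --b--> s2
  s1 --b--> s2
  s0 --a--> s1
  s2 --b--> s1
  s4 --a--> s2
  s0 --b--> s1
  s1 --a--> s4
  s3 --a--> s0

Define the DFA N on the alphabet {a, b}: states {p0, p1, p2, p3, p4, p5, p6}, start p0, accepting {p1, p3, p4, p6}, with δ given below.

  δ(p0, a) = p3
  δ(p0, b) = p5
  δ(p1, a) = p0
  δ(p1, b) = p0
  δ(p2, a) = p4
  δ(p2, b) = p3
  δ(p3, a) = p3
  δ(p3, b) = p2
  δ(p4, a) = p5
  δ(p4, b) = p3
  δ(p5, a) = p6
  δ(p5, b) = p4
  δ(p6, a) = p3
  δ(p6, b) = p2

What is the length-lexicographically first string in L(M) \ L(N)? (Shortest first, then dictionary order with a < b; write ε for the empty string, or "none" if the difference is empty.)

b

The string b is accepted by M but not by N.
No shorter string lies in the difference, and b is the lexicographically first length-1 string in L(M) \ L(N).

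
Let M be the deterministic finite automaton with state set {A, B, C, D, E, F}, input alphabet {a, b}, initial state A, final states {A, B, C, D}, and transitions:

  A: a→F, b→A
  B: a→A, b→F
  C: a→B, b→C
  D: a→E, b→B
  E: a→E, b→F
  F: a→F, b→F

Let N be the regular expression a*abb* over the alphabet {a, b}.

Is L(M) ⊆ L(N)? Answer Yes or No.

The empty string ε is in L(M) but not in L(N).
So L(M) ⊄ L(N).

No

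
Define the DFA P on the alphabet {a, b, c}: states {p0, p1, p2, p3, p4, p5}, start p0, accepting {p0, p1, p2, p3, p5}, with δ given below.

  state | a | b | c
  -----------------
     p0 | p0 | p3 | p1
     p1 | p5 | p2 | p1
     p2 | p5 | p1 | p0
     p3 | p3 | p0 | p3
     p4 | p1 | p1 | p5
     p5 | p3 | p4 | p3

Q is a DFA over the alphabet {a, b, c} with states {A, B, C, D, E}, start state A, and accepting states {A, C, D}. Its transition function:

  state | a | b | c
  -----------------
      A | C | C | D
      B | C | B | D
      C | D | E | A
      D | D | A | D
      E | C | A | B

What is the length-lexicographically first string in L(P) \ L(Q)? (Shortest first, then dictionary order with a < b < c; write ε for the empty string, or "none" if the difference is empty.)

ab

The string ab is accepted by P but not by Q.
No shorter string lies in the difference, and ab is the lexicographically first length-2 string in L(P) \ L(Q).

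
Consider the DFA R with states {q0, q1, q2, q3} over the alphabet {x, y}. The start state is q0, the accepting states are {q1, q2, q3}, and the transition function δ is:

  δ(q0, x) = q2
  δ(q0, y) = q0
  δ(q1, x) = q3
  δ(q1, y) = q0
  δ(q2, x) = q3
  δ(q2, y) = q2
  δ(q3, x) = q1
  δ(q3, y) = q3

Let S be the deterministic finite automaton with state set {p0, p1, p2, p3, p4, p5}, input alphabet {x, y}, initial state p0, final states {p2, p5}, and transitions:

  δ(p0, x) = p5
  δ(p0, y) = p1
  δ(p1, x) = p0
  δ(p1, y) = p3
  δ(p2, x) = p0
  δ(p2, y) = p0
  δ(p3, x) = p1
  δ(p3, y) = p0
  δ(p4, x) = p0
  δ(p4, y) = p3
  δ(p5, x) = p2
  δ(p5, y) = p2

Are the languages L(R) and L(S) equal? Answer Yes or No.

No

The string yx is accepted by R but rejected by S.
So L(R) ≠ L(S).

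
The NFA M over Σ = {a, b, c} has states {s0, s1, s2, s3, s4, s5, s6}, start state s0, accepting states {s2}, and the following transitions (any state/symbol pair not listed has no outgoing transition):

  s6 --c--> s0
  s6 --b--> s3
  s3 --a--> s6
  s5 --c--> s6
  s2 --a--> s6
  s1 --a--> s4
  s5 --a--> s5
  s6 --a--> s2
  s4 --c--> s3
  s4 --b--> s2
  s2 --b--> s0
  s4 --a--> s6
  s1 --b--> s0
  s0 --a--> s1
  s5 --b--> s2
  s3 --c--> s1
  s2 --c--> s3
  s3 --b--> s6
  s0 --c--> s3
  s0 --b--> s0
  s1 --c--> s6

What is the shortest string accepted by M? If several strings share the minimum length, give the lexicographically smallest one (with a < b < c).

aab

A breadth-first search from s0 reaches an accepting state first via the path s0 → s1 → s4 → s2 on input aab.
No string of length < 3 is accepted (BFS exhausts all shorter strings without reaching an accepting state), and aab is the lexicographically least accepting string of length 3.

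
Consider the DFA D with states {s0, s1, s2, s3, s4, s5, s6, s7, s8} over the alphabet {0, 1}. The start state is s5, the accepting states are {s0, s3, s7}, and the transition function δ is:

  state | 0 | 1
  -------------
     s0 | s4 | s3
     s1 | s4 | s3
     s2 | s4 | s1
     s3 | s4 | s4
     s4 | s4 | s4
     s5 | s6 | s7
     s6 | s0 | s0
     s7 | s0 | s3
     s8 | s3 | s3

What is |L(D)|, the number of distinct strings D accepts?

8

The useful subgraph on states {s0, s3, s5, s6, s7} is acyclic, so L(D) is finite; the longest accepting path visits 4 useful states, giving maximum string length 3.
Counting accepting paths from s5 by length: 1 of length 1, 4 of length 2, 3 of length 3. Total 8.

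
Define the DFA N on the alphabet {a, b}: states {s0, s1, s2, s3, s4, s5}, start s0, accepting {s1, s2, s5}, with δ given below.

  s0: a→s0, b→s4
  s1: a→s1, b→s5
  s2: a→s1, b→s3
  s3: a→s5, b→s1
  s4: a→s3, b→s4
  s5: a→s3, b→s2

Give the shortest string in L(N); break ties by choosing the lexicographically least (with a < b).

A breadth-first search from s0 reaches an accepting state first via the path s0 → s4 → s3 → s5 on input baa.
No string of length < 3 is accepted (BFS exhausts all shorter strings without reaching an accepting state), and baa is the lexicographically least accepting string of length 3.

baa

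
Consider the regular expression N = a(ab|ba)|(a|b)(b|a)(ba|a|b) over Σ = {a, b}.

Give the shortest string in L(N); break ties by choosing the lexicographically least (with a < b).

By inspection of the expression, no string of length less than 3 matches, and aaa is the lexicographically first match of length 3.

aaa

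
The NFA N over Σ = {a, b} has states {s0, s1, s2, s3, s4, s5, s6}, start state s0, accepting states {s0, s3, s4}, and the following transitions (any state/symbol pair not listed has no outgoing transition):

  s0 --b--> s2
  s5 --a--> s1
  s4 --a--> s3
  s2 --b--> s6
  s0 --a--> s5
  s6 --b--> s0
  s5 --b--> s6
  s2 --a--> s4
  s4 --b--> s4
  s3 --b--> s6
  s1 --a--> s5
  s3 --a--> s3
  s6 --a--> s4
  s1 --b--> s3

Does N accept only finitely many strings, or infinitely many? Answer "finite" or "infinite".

State s3 is reachable from the start and can reach an accepting state, and it lies on the cycle s3 → s3.
Traversing that cycle any number of times yields accepted strings of unbounded length, so the language is infinite.

infinite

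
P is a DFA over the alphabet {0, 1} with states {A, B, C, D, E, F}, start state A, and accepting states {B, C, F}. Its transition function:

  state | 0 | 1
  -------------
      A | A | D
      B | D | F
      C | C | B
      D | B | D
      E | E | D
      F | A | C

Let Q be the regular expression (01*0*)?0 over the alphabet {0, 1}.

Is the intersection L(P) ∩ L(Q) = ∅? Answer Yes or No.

No

The string 010 is accepted by both P and Q.
Hence L(P) ∩ L(Q) ≠ ∅.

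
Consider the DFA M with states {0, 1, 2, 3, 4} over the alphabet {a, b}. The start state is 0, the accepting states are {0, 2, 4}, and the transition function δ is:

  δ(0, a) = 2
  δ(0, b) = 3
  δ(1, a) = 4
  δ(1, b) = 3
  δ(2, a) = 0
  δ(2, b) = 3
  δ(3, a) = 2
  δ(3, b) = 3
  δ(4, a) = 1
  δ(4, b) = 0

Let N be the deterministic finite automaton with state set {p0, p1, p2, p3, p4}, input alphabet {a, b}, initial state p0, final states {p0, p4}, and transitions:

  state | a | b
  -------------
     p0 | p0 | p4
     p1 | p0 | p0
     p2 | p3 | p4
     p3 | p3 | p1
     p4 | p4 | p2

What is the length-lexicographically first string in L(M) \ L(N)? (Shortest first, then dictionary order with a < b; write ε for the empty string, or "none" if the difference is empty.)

The string bba is accepted by M but not by N.
No shorter string lies in the difference, and bba is the lexicographically first length-3 string in L(M) \ L(N).

bba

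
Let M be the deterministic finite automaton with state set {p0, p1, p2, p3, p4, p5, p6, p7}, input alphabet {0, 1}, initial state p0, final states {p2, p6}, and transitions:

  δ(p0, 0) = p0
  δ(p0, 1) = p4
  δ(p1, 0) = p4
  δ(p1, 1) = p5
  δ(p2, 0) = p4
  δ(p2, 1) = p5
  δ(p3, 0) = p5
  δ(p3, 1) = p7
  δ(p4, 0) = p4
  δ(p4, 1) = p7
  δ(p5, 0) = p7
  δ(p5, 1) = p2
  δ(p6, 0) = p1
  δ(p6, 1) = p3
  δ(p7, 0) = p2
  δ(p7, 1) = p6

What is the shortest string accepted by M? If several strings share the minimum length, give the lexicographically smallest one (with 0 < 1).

110

A breadth-first search from p0 reaches an accepting state first via the path p0 → p4 → p7 → p2 on input 110.
No string of length < 3 is accepted (BFS exhausts all shorter strings without reaching an accepting state), and 110 is the lexicographically least accepting string of length 3.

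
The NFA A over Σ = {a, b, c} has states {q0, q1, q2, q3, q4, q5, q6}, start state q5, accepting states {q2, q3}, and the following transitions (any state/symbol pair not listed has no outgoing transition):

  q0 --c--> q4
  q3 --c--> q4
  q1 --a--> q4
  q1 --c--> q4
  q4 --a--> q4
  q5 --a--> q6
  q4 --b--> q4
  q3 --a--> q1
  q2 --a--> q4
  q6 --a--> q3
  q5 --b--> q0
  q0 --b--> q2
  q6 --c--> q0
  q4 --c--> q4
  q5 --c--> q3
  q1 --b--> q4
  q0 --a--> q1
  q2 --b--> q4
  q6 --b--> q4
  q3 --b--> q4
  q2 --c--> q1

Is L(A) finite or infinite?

finite

The useful states (reachable from q5 and able to reach an accepting state) are {q0, q2, q3, q5, q6}.
Restricted to these states the transition graph has no cycle, so every accepting path has bounded length and L is finite.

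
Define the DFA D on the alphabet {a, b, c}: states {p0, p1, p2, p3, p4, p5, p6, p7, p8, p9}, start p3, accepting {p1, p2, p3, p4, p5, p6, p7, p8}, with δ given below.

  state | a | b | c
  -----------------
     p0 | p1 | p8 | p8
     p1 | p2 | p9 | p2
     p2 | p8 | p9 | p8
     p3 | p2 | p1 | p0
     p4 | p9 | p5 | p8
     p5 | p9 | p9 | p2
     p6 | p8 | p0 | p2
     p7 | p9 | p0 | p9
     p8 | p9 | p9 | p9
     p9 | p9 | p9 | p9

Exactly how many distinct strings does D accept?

The useful subgraph on states {p0, p1, p2, p3, p8} is acyclic, so L(D) is finite; the longest accepting path visits 5 useful states, giving maximum string length 4.
Counting accepting paths from p3 by length: 1 of length 0, 2 of length 1, 7 of length 2, 6 of length 3, 4 of length 4. Total 20.

20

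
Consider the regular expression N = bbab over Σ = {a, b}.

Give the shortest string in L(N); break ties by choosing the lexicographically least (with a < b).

By inspection of the expression, no string of length less than 4 matches, and bbab is the lexicographically first match of length 4.

bbab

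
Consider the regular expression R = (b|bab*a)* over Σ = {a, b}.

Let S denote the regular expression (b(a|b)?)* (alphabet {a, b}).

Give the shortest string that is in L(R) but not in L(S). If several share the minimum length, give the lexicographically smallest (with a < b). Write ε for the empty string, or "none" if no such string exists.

The string baa is accepted by R but not by S.
No shorter string lies in the difference, and baa is the lexicographically first length-3 string in L(R) \ L(S).

baa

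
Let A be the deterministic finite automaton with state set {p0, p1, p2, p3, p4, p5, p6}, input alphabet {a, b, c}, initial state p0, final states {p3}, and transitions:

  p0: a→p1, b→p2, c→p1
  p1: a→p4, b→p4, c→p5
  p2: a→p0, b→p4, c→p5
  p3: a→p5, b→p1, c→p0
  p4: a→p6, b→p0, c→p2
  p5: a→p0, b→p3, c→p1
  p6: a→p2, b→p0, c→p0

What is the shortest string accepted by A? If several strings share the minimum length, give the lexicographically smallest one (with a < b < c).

A breadth-first search from p0 reaches an accepting state first via the path p0 → p1 → p5 → p3 on input acb.
No string of length < 3 is accepted (BFS exhausts all shorter strings without reaching an accepting state), and acb is the lexicographically least accepting string of length 3.

acb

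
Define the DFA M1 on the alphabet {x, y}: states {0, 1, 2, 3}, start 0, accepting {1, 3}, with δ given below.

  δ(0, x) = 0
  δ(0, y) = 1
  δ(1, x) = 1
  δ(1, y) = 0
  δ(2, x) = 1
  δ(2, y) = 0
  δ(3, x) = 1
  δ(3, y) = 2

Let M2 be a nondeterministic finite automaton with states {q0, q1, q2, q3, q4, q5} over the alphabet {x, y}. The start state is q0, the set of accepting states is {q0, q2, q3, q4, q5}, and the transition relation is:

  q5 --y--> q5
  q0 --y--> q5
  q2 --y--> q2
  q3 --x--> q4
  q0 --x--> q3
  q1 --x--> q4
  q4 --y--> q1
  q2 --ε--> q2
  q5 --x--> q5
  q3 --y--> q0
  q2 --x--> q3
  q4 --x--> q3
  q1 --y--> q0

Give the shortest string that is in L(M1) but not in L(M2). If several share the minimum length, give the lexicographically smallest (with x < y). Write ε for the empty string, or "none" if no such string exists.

The string xxy is accepted by M1 but not by M2.
No shorter string lies in the difference, and xxy is the lexicographically first length-3 string in L(M1) \ L(M2).

xxy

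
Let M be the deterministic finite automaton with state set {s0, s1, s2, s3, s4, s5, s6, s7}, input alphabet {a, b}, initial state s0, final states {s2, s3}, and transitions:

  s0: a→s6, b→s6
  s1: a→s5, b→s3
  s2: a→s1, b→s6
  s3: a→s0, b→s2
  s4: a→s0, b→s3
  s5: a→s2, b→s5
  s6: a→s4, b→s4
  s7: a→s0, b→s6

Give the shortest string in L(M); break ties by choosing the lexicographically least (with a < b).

A breadth-first search from s0 reaches an accepting state first via the path s0 → s6 → s4 → s3 on input aab.
No string of length < 3 is accepted (BFS exhausts all shorter strings without reaching an accepting state), and aab is the lexicographically least accepting string of length 3.

aab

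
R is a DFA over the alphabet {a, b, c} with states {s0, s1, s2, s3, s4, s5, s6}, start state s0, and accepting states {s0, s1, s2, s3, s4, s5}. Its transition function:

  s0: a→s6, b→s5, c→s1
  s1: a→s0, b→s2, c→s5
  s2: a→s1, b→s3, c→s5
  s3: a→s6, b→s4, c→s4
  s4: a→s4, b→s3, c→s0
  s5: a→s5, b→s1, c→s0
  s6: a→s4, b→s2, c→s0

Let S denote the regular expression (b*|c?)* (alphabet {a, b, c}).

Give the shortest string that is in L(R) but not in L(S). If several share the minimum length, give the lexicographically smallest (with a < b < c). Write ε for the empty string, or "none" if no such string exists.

aa

The string aa is accepted by R but not by S.
No shorter string lies in the difference, and aa is the lexicographically first length-2 string in L(R) \ L(S).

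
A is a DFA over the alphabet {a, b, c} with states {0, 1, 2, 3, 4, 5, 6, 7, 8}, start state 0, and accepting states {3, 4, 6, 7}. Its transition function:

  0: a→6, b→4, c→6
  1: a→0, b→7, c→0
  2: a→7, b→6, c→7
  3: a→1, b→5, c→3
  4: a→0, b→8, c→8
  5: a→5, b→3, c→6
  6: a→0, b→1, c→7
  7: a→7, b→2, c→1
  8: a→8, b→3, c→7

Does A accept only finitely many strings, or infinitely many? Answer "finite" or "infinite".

State 0 is reachable from the start and can reach an accepting state, and it lies on the cycle 0 → 4 → 0.
Traversing that cycle any number of times yields accepted strings of unbounded length, so the language is infinite.

infinite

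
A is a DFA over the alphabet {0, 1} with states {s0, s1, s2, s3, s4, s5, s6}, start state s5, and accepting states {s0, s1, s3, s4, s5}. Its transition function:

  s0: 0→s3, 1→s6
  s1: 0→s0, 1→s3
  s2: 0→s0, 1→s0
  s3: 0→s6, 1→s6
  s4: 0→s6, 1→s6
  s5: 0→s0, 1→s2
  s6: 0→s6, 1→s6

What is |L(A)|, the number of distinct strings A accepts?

The useful subgraph on states {s0, s2, s3, s5} is acyclic, so L(A) is finite; the longest accepting path visits 4 useful states, giving maximum string length 3.
Counting accepting paths from s5 by length: 1 of length 0, 1 of length 1, 3 of length 2, 2 of length 3. Total 7.

7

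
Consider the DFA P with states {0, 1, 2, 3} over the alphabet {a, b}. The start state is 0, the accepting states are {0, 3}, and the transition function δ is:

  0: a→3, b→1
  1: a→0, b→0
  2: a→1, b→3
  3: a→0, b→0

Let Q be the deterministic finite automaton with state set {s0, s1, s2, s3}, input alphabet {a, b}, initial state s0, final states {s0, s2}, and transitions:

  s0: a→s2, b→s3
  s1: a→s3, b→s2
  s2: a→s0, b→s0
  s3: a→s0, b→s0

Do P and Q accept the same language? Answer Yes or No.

Exploring the product automaton P × Q from the start pair (0, s0), following both machines on each input symbol, reaches 3 state pairs: (0, s0), (3, s2), (1, s3).
P accepts in {0, 3} and Q accepts in {s0, s2}. In every reachable pair the two components are either both accepting — (0, s0), (3, s2) — or both non-accepting, so no string is accepted by exactly one of the machines: L(P) \ L(Q) and L(Q) \ L(P) are both empty.
Hence every string is accepted by P iff it is accepted by Q, and the two languages coincide.

Yes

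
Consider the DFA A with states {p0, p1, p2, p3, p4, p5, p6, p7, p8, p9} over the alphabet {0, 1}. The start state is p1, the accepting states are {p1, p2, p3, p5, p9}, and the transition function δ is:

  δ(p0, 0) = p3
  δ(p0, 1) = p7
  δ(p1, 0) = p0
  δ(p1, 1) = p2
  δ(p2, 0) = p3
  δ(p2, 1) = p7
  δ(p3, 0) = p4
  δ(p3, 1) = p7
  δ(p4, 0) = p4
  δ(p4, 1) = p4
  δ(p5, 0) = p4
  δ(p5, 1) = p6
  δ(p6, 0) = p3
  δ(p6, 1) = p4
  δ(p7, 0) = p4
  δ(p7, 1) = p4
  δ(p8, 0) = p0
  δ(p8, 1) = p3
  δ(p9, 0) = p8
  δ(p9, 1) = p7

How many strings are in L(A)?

The useful subgraph on states {p0, p1, p2, p3} is acyclic, so L(A) is finite; the longest accepting path visits 3 useful states, giving maximum string length 2.
Counting accepting paths from p1 by length: 1 of length 0, 1 of length 1, 2 of length 2. Total 4.

4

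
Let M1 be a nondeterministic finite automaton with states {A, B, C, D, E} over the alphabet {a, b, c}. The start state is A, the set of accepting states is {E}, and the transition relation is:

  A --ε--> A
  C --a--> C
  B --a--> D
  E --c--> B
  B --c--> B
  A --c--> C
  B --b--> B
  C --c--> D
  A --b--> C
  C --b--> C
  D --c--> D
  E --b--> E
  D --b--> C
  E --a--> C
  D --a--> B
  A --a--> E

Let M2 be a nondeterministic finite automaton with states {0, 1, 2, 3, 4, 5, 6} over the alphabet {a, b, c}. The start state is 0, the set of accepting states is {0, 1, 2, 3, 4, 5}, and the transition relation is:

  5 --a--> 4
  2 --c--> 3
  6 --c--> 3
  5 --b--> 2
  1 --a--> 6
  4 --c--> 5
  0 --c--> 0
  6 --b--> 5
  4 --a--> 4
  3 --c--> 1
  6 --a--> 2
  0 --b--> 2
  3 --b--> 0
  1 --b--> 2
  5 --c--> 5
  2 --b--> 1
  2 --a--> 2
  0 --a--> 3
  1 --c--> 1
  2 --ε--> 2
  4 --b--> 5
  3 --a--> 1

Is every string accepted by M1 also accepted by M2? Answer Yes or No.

Exploring the product automaton M1 × M2 from the start pair (A, 0), following both machines on each input symbol, reaches 26 state pairs: (A, 0), (E, 3), (C, 2), (C, 0), (C, 1), (E, 0), (B, 1), (D, 3), (C, 3), (D, 0), (C, 6), (D, 1), (E, 2), (B, 0), (D, 6), (B, 2), (B, 3), (C, 5), (B, 6), (E, 1), (D, 2), (C, 4), (D, 5), (B, 5), (B, 4), (D, 4).
M1 accepts in {E} and M2 accepts in {0, 1, 2, 3, 4, 5}. The reachable pairs whose M1-component is accepting are (E, 3), (E, 0), (E, 2), (E, 1); in each of them the M2-component is accepting too, so the product for L(M1) \ L(M2) (M1-component accepting, M2-component rejecting) has no reachable accepting pair and the difference is empty.
Hence every string in L(M1) is also in L(M2).

Yes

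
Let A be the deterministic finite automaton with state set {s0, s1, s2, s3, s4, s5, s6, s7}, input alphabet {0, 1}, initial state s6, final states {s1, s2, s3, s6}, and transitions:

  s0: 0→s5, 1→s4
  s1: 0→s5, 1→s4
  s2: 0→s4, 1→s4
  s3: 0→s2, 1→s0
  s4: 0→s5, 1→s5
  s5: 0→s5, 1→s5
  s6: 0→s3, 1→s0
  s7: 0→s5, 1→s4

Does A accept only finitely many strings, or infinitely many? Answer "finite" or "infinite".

The useful states (reachable from s6 and able to reach an accepting state) are {s2, s3, s6}.
Restricted to these states the transition graph has no cycle, so every accepting path has bounded length and L is finite.

finite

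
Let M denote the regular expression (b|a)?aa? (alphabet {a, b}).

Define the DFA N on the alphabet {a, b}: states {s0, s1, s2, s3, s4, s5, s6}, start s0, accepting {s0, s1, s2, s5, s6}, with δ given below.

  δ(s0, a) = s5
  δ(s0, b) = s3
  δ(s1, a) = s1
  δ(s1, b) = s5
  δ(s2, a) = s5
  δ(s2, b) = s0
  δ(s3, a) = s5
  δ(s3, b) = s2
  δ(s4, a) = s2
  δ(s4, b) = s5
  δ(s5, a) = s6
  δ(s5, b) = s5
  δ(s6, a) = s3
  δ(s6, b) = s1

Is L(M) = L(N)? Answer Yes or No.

No

The string aaa is accepted by M but rejected by N.
So L(M) ≠ L(N).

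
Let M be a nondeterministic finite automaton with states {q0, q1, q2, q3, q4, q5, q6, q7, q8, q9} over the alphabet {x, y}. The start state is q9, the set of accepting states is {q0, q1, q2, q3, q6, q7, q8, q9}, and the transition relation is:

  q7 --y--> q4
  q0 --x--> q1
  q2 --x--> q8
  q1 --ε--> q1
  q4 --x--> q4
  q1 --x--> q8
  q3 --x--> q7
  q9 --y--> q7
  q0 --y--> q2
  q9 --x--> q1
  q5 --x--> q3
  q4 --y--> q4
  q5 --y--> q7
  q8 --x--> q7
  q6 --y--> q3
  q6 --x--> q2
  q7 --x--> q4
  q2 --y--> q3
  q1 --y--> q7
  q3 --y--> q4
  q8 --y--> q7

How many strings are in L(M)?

7

The useful subgraph on states {q1, q7, q8, q9} is acyclic, so L(M) is finite; the longest accepting path visits 4 useful states, giving maximum string length 3.
Counting accepting paths from q9 by length: 1 of length 0, 2 of length 1, 2 of length 2, 2 of length 3. Total 7.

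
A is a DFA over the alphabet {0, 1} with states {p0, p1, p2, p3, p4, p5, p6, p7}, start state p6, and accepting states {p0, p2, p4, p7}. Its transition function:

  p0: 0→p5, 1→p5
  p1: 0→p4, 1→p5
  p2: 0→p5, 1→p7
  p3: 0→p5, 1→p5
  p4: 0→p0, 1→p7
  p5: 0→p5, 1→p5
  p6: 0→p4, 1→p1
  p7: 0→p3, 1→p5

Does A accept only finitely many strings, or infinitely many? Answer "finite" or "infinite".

The useful states (reachable from p6 and able to reach an accepting state) are {p0, p1, p4, p6, p7}.
Restricted to these states the transition graph has no cycle, so every accepting path has bounded length and L is finite.

finite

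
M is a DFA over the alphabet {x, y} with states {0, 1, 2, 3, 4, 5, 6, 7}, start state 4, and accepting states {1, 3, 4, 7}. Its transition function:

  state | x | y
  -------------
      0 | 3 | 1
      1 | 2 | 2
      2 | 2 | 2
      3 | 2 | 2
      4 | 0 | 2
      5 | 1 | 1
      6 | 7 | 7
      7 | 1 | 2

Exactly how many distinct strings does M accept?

The useful subgraph on states {0, 1, 3, 4} is acyclic, so L(M) is finite; the longest accepting path visits 3 useful states, giving maximum string length 2.
Counting accepting paths from 4 by length: 1 of length 0, 2 of length 2. Total 3.

3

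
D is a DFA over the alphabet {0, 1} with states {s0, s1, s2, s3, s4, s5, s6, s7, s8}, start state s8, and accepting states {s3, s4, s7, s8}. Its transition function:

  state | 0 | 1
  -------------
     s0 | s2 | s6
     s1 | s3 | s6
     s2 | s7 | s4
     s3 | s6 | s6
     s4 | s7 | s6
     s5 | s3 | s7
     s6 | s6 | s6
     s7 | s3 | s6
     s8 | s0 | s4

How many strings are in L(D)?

The useful subgraph on states {s0, s2, s3, s4, s7, s8} is acyclic, so L(D) is finite; the longest accepting path visits 6 useful states, giving maximum string length 5.
Counting accepting paths from s8 by length: 1 of length 0, 1 of length 1, 1 of length 2, 3 of length 3, 2 of length 4, 1 of length 5. Total 9.

9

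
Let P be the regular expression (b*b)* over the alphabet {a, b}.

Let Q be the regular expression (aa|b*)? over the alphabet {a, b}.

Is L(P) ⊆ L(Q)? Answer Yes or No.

Yes

Converting the expression P to a DFA (subset construction, then merging equivalent states) gives the minimal DFA with states {p0, p1}, start state p0, accepting states {p0} and transitions p0: a→p1, b→p0; p1: a→p1, b→p1.
Converting the expression Q to a DFA (subset construction, then merging equivalent states) gives the minimal DFA with states {q0, q1, q2, q3, q4}, start state q0, accepting states {q0, q2, q3} and transitions q0: a→q1, b→q2; q1: a→q3, b→q4; q2: a→q4, b→q2; q3: a→q4, b→q4; q4: a→q4, b→q4.
Exploring the product automaton P × Q from the start pair (p0, q0), following both machines on each input symbol, reaches 5 state pairs: (p0, q0), (p1, q1), (p0, q2), (p1, q3), (p1, q4).
P accepts in {p0} and Q accepts in {q0, q2, q3}. The reachable pairs whose P-component is accepting are (p0, q0), (p0, q2); in each of them the Q-component is accepting too, so the product for L(P) \ L(Q) (P-component accepting, Q-component rejecting) has no reachable accepting pair and the difference is empty.
Hence every string in L(P) is also in L(Q).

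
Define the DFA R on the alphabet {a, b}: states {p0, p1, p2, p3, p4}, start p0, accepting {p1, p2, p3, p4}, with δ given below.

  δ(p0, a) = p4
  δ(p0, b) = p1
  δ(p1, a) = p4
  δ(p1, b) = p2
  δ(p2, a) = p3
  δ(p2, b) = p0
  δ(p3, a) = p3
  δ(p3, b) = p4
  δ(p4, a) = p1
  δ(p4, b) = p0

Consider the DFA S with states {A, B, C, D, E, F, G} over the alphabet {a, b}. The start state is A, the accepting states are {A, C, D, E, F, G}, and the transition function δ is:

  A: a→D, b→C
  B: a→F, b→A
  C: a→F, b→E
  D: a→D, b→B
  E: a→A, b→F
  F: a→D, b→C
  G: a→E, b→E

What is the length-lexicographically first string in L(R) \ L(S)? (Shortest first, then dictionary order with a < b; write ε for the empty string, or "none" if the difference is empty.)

The string aab is accepted by R but not by S.
No shorter string lies in the difference, and aab is the lexicographically first length-3 string in L(R) \ L(S).

aab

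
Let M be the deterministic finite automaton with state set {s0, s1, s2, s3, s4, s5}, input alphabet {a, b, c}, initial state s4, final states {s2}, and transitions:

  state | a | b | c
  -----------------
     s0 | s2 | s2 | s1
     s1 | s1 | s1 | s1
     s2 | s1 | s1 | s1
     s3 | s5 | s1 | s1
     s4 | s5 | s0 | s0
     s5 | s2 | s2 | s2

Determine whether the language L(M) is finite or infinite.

finite

The useful states (reachable from s4 and able to reach an accepting state) are {s0, s2, s4, s5}.
Restricted to these states the transition graph has no cycle, so every accepting path has bounded length and L is finite.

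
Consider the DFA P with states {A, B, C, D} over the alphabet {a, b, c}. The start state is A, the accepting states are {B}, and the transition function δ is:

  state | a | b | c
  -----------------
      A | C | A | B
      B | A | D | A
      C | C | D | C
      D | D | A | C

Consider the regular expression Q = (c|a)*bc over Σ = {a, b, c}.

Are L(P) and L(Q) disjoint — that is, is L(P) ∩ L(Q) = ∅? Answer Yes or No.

No

The string bc is accepted by both P and Q.
Hence L(P) ∩ L(Q) ≠ ∅.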